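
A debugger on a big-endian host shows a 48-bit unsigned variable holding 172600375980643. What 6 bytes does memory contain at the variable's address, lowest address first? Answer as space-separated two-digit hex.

9C FA A8 19 32 63

172600375980643 in hexadecimal, padded to 48 bits, is 0x9CFAA8193263.
Split into bytes (most-significant first): 9C FA A8 19 32 63.
Big-endian stores the most-significant byte at the lowest address.
So the memory order matches the most-significant-first order: 9C FA A8 19 32 63.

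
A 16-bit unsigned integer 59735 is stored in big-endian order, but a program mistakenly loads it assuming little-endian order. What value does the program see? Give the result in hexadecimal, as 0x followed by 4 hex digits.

0x57E9

59735 in 16-bit hexadecimal is 0xE957.
Stored big-endian, the bytes at ascending addresses are E9 57.
Read back as little-endian, the first byte is least significant, giving 0x57E9.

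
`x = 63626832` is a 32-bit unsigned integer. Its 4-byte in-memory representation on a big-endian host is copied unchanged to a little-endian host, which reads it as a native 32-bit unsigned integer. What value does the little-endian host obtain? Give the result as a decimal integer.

63626832 in 32-bit hexadecimal is 0x03CADE50.
Stored big-endian, the bytes at ascending addresses are 03 CA DE 50.
Read back as little-endian, the first byte is least significant, giving 0x50DECA03.
0x50DECA03 = 1356777987.

1356777987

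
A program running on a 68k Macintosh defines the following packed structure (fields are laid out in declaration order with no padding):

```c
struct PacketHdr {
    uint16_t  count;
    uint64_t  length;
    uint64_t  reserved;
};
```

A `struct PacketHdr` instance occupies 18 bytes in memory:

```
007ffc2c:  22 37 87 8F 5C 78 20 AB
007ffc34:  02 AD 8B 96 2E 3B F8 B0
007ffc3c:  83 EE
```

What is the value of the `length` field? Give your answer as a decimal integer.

9768127787803804333

`length` follows `count` (2 bytes), so it starts at byte offset 2 and occupies 8 bytes.
Bytes at offsets 2..9: 87 8F 5C 78 20 AB 02 AD.
Big-endian stores the most-significant byte at the lowest address.
The bytes are already most-significant first: 0x878F5C7820AB02AD.
0x878F5C7820AB02AD = 9768127787803804333.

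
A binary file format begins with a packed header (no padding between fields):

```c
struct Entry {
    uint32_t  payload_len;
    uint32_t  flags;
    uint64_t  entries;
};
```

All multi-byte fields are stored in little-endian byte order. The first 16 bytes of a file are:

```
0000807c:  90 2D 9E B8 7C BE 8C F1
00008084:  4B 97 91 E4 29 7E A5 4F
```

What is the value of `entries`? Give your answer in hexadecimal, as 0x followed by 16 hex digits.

`entries` follows `payload_len` (4 B), `flags` (4 B), so it starts at offset 4 + 4 = 8 and occupies 8 bytes.
Bytes at offsets 8..15: 4B 97 91 E4 29 7E A5 4F.
Little-endian: lowest address holds the least-significant byte.
Reassemble most-significant byte first: 4F A5 7E 29 E4 91 97 4B → 0x4FA57E29E491974B.

0x4FA57E29E491974B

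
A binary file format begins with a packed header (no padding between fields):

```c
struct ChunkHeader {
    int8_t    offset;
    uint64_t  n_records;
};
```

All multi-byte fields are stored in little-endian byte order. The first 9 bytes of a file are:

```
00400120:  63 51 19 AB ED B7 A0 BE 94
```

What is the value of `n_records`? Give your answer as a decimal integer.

`n_records` follows `offset` (1 byte), so it starts at byte offset 1 and occupies 8 bytes.
Bytes at offsets 1..8: 51 19 AB ED B7 A0 BE 94.
Little-endian: lowest address holds the least-significant byte.
Reassemble most-significant byte first: 94 BE A0 B7 ED AB 19 51 → 0x94BEA0B7EDAB1951.
0x94BEA0B7EDAB1951 = 10718180875015231825.

10718180875015231825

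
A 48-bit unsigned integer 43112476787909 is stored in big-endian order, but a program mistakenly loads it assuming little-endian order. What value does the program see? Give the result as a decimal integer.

216899571365159

43112476787909 in 48-bit hexadecimal is 0x2735E7DD44C5.
Stored big-endian, the bytes at ascending addresses are 27 35 E7 DD 44 C5.
Read back as little-endian, the first byte is least significant, giving 0xC544DDE73527.
0xC544DDE73527 = 216899571365159.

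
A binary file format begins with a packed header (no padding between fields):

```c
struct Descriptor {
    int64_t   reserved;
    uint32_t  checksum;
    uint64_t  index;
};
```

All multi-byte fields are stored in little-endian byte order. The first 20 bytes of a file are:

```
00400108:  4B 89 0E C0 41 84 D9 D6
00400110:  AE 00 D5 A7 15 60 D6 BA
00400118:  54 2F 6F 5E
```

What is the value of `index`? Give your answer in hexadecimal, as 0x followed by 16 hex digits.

`index` follows `reserved` (8 B), `checksum` (4 B), so it starts at offset 8 + 4 = 12 and occupies 8 bytes.
Bytes at offsets 12..19: 15 60 D6 BA 54 2F 6F 5E.
In little-endian order the low byte comes first in memory.
Reassemble most-significant byte first: 5E 6F 2F 54 BA D6 60 15 → 0x5E6F2F54BAD66015.

0x5E6F2F54BAD66015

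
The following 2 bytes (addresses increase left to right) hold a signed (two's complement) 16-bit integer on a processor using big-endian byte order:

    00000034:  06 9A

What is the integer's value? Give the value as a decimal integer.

1690

Big-endian stores the most-significant byte at the lowest address.
The bytes are already most-significant first: 0x069A.
0x069A = 1690.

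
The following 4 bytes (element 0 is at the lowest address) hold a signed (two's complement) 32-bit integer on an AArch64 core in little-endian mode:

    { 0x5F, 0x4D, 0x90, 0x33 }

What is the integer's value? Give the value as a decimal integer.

865095007

Little-endian: lowest address holds the least-significant byte.
Reassemble most-significant byte first: 33 90 4D 5F → 0x33904D5F.
0x33904D5F = 865095007.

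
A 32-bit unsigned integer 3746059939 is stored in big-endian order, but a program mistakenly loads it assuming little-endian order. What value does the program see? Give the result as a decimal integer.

3746059939 in 32-bit hexadecimal is 0xDF4856A3.
Stored big-endian, the bytes at ascending addresses are DF 48 56 A3.
Read back as little-endian, the first byte is least significant, giving 0xA35648DF.
0xA35648DF = 2740340959.

2740340959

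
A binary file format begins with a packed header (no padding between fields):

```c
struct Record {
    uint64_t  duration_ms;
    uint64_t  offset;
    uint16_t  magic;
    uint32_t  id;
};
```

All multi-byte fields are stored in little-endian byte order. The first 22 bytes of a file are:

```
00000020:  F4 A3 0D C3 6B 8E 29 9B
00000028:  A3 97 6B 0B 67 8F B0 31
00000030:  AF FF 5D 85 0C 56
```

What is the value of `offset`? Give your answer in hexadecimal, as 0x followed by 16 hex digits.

0x31B08F670B6B97A3

`offset` follows `duration_ms` (8 bytes), so it starts at byte offset 8 and occupies 8 bytes.
Bytes at offsets 8..15: A3 97 6B 0B 67 8F B0 31.
Little-endian stores the least-significant byte at the lowest address.
Reassemble most-significant byte first: 31 B0 8F 67 0B 6B 97 A3 → 0x31B08F670B6B97A3.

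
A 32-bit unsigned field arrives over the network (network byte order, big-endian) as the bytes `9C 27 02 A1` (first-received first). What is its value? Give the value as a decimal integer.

Big-endian stores the most-significant byte at the lowest address.
The bytes are already most-significant first: 0x9C2702A1.
0x9C2702A1 = 2619802273.

2619802273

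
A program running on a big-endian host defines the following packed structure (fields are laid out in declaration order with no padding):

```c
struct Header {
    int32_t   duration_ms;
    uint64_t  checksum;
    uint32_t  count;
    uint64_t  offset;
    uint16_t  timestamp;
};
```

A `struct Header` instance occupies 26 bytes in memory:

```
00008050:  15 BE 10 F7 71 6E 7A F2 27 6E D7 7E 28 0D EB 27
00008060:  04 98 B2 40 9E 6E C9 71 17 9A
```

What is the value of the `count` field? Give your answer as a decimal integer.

`count` follows `duration_ms` (4 B), `checksum` (8 B), so it starts at offset 4 + 8 = 12 and occupies 4 bytes.
Bytes at offsets 12..15: 28 0D EB 27.
Big-endian: lowest address holds the most-significant byte.
The bytes are already most-significant first: 0x280DEB27.
0x280DEB27 = 672000807.

672000807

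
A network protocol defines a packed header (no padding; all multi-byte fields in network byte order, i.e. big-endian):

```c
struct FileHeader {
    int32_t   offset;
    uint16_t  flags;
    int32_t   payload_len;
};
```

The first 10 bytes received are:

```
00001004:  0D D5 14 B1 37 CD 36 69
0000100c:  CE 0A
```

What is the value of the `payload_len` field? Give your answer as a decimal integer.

912903690

`payload_len` follows `offset` (4 B), `flags` (2 B), so it starts at offset 4 + 2 = 6 and occupies 4 bytes.
Bytes at offsets 6..9: 36 69 CE 0A.
Big-endian: lowest address holds the most-significant byte.
The bytes are already most-significant first: 0x3669CE0A.
0x3669CE0A = 912903690.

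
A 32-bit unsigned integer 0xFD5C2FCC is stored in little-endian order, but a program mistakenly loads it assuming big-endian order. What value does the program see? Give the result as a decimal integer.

Stored little-endian, the bytes at ascending addresses are CC 2F 5C FD.
Read back as big-endian, the last byte is least significant, giving 0xCC2F5CFD.
0xCC2F5CFD = 3425656061.

3425656061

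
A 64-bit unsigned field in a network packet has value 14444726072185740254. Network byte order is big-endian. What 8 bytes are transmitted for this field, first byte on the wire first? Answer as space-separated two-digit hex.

C8 75 F9 D4 CA 74 5B DE

14444726072185740254 in hexadecimal, padded to 64 bits, is 0xC875F9D4CA745BDE.
Split into bytes (most-significant first): C8 75 F9 D4 CA 74 5B DE.
In big-endian order the high byte comes first in memory.
So the memory order matches the most-significant-first order: C8 75 F9 D4 CA 74 5B DE.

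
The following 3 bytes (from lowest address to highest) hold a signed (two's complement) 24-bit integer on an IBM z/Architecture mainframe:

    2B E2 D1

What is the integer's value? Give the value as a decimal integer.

2876113

In big-endian order the high byte comes first in memory.
The bytes are already most-significant first: 0x2BE2D1.
0x2BE2D1 = 2876113.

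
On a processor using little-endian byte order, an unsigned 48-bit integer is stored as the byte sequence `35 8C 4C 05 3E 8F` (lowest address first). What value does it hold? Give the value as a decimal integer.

157496539647029

Little-endian stores the least-significant byte at the lowest address.
Reassemble most-significant byte first: 8F 3E 05 4C 8C 35 → 0x8F3E054C8C35.
0x8F3E054C8C35 = 157496539647029.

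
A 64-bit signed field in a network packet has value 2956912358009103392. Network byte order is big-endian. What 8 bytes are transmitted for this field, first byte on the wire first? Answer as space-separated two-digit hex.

2956912358009103392 in hexadecimal, padded to 64 bits, is 0x2909101F8B186420.
Split into bytes (most-significant first): 29 09 10 1F 8B 18 64 20.
Big-endian stores the most-significant byte at the lowest address.
So the memory order matches the most-significant-first order: 29 09 10 1F 8B 18 64 20.

29 09 10 1F 8B 18 64 20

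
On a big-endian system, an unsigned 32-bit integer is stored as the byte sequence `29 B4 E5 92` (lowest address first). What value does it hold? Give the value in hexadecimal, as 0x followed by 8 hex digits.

In big-endian order the high byte comes first in memory.
The bytes are already most-significant first: 0x29B4E592.

0x29B4E592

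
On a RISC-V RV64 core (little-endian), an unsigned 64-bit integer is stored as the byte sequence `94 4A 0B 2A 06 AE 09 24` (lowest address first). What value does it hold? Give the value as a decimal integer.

In little-endian order the low byte comes first in memory.
Reassemble most-significant byte first: 24 09 AE 06 2A 0B 4A 94 → 0x2409AE062A0B4A94.
0x2409AE062A0B4A94 = 2596798001654221460.

2596798001654221460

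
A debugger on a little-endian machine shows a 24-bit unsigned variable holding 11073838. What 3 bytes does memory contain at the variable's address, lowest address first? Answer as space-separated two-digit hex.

11073838 in hexadecimal, padded to 24 bits, is 0xA8F92E.
Split into bytes (most-significant first): A8 F9 2E.
In little-endian order the low byte comes first in memory.
So at ascending addresses the bytes are 2E F9 A8.

2E F9 A8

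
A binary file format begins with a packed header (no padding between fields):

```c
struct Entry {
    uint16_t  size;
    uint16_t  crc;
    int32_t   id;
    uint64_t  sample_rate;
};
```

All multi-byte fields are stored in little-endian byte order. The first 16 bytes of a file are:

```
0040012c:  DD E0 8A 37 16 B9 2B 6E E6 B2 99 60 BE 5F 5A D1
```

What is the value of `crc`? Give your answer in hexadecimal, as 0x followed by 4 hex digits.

`crc` follows `size` (2 bytes), so it starts at byte offset 2 and occupies 2 bytes.
Bytes at offsets 2..3: 8A 37.
In little-endian order the low byte comes first in memory.
Reassemble most-significant byte first: 37 8A → 0x378A.

0x378A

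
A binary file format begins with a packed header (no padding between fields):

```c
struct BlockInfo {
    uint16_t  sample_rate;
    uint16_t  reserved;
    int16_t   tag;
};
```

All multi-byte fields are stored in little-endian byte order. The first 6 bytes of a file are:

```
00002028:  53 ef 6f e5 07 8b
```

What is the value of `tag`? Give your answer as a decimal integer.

-29945

`tag` follows `sample_rate` (2 B), `reserved` (2 B), so it starts at offset 2 + 2 = 4 and occupies 2 bytes.
Bytes at offsets 4..5: 07 8B.
In little-endian order the low byte comes first in memory.
Reassemble most-significant byte first: 8B 07 → 0x8B07.
Top bit is set, so as a signed 16-bit value this is 0x8B07 − 2^16 = -29945.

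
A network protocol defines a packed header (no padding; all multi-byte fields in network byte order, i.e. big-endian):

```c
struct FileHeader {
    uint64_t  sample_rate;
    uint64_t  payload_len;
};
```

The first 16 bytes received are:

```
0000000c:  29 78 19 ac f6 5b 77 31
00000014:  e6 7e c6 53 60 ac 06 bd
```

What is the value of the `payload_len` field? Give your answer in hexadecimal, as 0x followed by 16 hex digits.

`payload_len` follows `sample_rate` (8 bytes), so it starts at byte offset 8 and occupies 8 bytes.
Bytes at offsets 8..15: E6 7E C6 53 60 AC 06 BD.
Big-endian stores the most-significant byte at the lowest address.
The bytes are already most-significant first: 0xE67EC65360AC06BD.

0xE67EC65360AC06BD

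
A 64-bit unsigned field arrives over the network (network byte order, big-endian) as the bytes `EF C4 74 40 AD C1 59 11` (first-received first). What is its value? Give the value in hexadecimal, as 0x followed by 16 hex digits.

Big-endian: lowest address holds the most-significant byte.
The bytes are already most-significant first: 0xEFC47440ADC15911.

0xEFC47440ADC15911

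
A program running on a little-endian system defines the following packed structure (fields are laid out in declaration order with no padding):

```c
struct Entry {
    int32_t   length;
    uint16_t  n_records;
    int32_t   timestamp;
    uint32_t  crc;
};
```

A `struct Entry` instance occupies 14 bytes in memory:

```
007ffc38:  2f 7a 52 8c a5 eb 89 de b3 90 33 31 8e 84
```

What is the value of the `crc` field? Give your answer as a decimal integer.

2223911219

`crc` follows `length` (4 B), `n_records` (2 B), `timestamp` (4 B), so it starts at offset 4 + 2 + 4 = 10 and occupies 4 bytes.
Bytes at offsets 10..13: 33 31 8E 84.
In little-endian order the low byte comes first in memory.
Reassemble most-significant byte first: 84 8E 31 33 → 0x848E3133.
0x848E3133 = 2223911219.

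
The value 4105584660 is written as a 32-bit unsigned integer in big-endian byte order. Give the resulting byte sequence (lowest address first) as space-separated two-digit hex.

4105584660 in hexadecimal, padded to 32 bits, is 0xF4B64014.
Split into bytes (most-significant first): F4 B6 40 14.
Big-endian: lowest address holds the most-significant byte.
So the memory order matches the most-significant-first order: F4 B6 40 14.

F4 B6 40 14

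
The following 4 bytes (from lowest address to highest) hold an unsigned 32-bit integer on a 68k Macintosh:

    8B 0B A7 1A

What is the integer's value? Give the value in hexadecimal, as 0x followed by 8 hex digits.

0x8B0BA71A

In big-endian order the high byte comes first in memory.
The bytes are already most-significant first: 0x8B0BA71A.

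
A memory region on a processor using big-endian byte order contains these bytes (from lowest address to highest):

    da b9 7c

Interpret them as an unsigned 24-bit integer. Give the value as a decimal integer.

Big-endian stores the most-significant byte at the lowest address.
The bytes are already most-significant first: 0xDAB97C.
0xDAB97C = 14334332.

14334332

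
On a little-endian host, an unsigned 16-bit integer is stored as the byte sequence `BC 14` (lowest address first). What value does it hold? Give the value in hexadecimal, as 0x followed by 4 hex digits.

0x14BC

Little-endian stores the least-significant byte at the lowest address.
Reassemble most-significant byte first: 14 BC → 0x14BC.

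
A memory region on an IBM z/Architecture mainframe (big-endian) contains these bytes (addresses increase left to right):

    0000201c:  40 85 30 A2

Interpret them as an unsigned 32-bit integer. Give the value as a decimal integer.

1082470562

Big-endian stores the most-significant byte at the lowest address.
The bytes are already most-significant first: 0x408530A2.
0x408530A2 = 1082470562.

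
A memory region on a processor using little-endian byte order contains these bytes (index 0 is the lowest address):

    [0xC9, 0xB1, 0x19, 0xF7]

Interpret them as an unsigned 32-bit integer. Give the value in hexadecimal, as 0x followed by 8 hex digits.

0xF719B1C9

Little-endian: lowest address holds the least-significant byte.
Reassemble most-significant byte first: F7 19 B1 C9 → 0xF719B1C9.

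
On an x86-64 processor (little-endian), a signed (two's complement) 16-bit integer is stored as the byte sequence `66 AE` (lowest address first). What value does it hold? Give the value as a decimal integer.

Little-endian stores the least-significant byte at the lowest address.
Reassemble most-significant byte first: AE 66 → 0xAE66.
Top bit is set, so as a signed 16-bit value this is 0xAE66 − 2^16 = -20890.

-20890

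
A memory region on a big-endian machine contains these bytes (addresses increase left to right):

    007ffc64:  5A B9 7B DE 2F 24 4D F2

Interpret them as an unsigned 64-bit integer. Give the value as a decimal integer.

In big-endian order the high byte comes first in memory.
The bytes are already most-significant first: 0x5AB97BDE2F244DF2.
0x5AB97BDE2F244DF2 = 6537392528308850162.

6537392528308850162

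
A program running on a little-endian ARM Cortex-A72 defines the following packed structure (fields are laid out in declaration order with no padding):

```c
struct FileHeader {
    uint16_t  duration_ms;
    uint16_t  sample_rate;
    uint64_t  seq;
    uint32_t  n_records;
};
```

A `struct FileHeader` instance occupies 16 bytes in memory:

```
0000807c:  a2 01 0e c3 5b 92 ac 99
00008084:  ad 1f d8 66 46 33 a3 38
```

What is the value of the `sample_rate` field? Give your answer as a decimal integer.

`sample_rate` follows `duration_ms` (2 bytes), so it starts at byte offset 2 and occupies 2 bytes.
Bytes at offsets 2..3: 0E C3.
Little-endian: lowest address holds the least-significant byte.
Reassemble most-significant byte first: C3 0E → 0xC30E.
0xC30E = 49934.

49934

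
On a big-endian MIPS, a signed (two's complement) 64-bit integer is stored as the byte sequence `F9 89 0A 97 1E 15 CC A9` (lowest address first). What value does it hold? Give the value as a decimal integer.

-465829442295051095

Big-endian stores the most-significant byte at the lowest address.
The bytes are already most-significant first: 0xF9890A971E15CCA9.
Top bit is set, so as a signed 64-bit value this is 0xF9890A971E15CCA9 − 2^64 = -465829442295051095.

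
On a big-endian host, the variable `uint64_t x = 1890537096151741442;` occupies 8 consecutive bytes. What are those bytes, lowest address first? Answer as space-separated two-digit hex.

1A 3C 89 78 F2 D2 B4 02

1890537096151741442 in hexadecimal, padded to 64 bits, is 0x1A3C8978F2D2B402.
Split into bytes (most-significant first): 1A 3C 89 78 F2 D2 B4 02.
Big-endian: lowest address holds the most-significant byte.
So the memory order matches the most-significant-first order: 1A 3C 89 78 F2 D2 B4 02.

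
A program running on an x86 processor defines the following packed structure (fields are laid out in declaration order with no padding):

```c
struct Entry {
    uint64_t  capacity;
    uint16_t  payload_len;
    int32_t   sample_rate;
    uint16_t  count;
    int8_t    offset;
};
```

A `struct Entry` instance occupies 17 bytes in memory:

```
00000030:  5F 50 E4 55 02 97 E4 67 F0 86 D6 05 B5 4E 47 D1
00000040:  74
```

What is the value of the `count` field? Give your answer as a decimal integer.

53575

`count` follows `capacity` (8 B), `payload_len` (2 B), `sample_rate` (4 B), so it starts at offset 8 + 2 + 4 = 14 and occupies 2 bytes.
Bytes at offsets 14..15: 47 D1.
Little-endian: lowest address holds the least-significant byte.
Reassemble most-significant byte first: D1 47 → 0xD147.
0xD147 = 53575.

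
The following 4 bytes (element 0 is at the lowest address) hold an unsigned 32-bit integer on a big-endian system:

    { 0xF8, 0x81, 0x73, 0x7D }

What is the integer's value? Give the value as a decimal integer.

Big-endian stores the most-significant byte at the lowest address.
The bytes are already most-significant first: 0xF881737D.
0xF881737D = 4169233277.

4169233277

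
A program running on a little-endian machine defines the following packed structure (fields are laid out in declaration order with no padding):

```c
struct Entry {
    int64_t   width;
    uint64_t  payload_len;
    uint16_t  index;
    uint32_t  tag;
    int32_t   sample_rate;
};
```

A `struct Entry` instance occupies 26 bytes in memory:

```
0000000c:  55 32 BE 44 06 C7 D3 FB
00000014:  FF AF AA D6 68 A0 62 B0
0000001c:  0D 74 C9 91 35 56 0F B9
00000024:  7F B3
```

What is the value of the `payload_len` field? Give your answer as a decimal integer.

12709897470531514367

`payload_len` follows `width` (8 bytes), so it starts at byte offset 8 and occupies 8 bytes.
Bytes at offsets 8..15: FF AF AA D6 68 A0 62 B0.
Little-endian stores the least-significant byte at the lowest address.
Reassemble most-significant byte first: B0 62 A0 68 D6 AA AF FF → 0xB062A068D6AAAFFF.
0xB062A068D6AAAFFF = 12709897470531514367.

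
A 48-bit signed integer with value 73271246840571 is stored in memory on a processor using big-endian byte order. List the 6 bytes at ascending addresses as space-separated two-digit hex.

73271246840571 in hexadecimal, padded to 48 bits, is 0x42A3CAA3E2FB.
Split into bytes (most-significant first): 42 A3 CA A3 E2 FB.
In big-endian order the high byte comes first in memory.
So the memory order matches the most-significant-first order: 42 A3 CA A3 E2 FB.

42 A3 CA A3 E2 FB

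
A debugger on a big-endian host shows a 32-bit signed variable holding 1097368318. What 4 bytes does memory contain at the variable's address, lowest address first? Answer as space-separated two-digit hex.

1097368318 in hexadecimal, padded to 32 bits, is 0x416882FE.
Split into bytes (most-significant first): 41 68 82 FE.
Big-endian: lowest address holds the most-significant byte.
So the memory order matches the most-significant-first order: 41 68 82 FE.

41 68 82 FE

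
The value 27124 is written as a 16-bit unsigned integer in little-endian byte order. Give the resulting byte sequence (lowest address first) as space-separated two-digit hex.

27124 in hexadecimal, padded to 16 bits, is 0x69F4.
Split into bytes (most-significant first): 69 F4.
Little-endian stores the least-significant byte at the lowest address.
So at ascending addresses the bytes are F4 69.

F4 69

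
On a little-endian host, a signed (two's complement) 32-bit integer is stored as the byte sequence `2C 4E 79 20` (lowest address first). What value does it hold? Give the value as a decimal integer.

Little-endian: lowest address holds the least-significant byte.
Reassemble most-significant byte first: 20 79 4E 2C → 0x20794E2C.
0x20794E2C = 544820780.

544820780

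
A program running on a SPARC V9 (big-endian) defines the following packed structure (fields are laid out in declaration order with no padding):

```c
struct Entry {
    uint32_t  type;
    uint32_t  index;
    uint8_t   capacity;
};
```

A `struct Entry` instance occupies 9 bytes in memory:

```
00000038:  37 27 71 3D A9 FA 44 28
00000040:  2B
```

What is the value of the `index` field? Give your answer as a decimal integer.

2851750952

`index` follows `type` (4 bytes), so it starts at byte offset 4 and occupies 4 bytes.
Bytes at offsets 4..7: A9 FA 44 28.
Big-endian stores the most-significant byte at the lowest address.
The bytes are already most-significant first: 0xA9FA4428.
0xA9FA4428 = 2851750952.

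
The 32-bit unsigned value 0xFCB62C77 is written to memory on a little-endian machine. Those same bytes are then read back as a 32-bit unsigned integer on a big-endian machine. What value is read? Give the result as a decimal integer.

1999419132

Stored little-endian, the bytes at ascending addresses are 77 2C B6 FC.
Read back as big-endian, the last byte is least significant, giving 0x772CB6FC.
0x772CB6FC = 1999419132.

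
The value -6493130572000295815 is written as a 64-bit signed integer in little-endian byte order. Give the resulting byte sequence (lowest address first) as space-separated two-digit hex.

79 84 B1 97 25 C4 E3 A5

Two's complement of -6493130572000295815 in 64 bits: 6493130572000295815 = 0x5A1C3BDA684E7B87; invert → 0xA5E3C42597B18478; add 1 → 0xA5E3C42597B18479.
Split into bytes (most-significant first): A5 E3 C4 25 97 B1 84 79.
In little-endian order the low byte comes first in memory.
So at ascending addresses the bytes are 79 84 B1 97 25 C4 E3 A5.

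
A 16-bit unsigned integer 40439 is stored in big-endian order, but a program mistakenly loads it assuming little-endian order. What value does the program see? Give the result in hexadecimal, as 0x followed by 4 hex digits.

0xF79D

40439 in 16-bit hexadecimal is 0x9DF7.
Stored big-endian, the bytes at ascending addresses are 9D F7.
Read back as little-endian, the first byte is least significant, giving 0xF79D.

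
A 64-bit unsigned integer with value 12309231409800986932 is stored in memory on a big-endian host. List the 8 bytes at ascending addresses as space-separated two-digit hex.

12309231409800986932 in hexadecimal, padded to 64 bits, is 0xAAD32CC00744C134.
Split into bytes (most-significant first): AA D3 2C C0 07 44 C1 34.
Big-endian stores the most-significant byte at the lowest address.
So the memory order matches the most-significant-first order: AA D3 2C C0 07 44 C1 34.

AA D3 2C C0 07 44 C1 34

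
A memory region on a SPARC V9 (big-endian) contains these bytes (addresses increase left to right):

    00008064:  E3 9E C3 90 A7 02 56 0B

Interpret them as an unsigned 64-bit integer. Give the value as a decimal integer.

16401761918974580235

In big-endian order the high byte comes first in memory.
The bytes are already most-significant first: 0xE39EC390A702560B.
0xE39EC390A702560B = 16401761918974580235.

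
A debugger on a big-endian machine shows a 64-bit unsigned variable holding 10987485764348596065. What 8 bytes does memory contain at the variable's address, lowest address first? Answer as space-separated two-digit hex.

10987485764348596065 in hexadecimal, padded to 64 bits, is 0x987B6416A6A8CF61.
Split into bytes (most-significant first): 98 7B 64 16 A6 A8 CF 61.
Big-endian stores the most-significant byte at the lowest address.
So the memory order matches the most-significant-first order: 98 7B 64 16 A6 A8 CF 61.

98 7B 64 16 A6 A8 CF 61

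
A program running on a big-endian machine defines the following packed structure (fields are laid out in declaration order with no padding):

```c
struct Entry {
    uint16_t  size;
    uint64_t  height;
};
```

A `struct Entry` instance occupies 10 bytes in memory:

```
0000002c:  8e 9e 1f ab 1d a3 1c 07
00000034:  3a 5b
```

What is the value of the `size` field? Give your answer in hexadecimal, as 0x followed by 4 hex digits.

`size` is the first field, at byte offset 0, occupying 2 bytes.
Bytes at offsets 0..1: 8E 9E.
Big-endian stores the most-significant byte at the lowest address.
The bytes are already most-significant first: 0x8E9E.

0x8E9E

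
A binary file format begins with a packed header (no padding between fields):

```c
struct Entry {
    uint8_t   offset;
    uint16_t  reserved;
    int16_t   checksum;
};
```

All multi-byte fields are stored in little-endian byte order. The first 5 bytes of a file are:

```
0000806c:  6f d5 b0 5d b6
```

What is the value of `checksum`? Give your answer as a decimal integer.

-18851

`checksum` follows `offset` (1 B), `reserved` (2 B), so it starts at offset 1 + 2 = 3 and occupies 2 bytes.
Bytes at offsets 3..4: 5D B6.
Little-endian stores the least-significant byte at the lowest address.
Reassemble most-significant byte first: B6 5D → 0xB65D.
Top bit is set, so as a signed 16-bit value this is 0xB65D − 2^16 = -18851.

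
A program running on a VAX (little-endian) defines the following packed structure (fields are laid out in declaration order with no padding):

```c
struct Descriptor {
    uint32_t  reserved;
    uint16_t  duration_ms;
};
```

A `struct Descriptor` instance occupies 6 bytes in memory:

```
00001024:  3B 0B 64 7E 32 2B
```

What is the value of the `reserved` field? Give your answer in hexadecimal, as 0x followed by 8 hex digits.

0x7E640B3B

`reserved` is the first field, at byte offset 0, occupying 4 bytes.
Bytes at offsets 0..3: 3B 0B 64 7E.
Little-endian stores the least-significant byte at the lowest address.
Reassemble most-significant byte first: 7E 64 0B 3B → 0x7E640B3B.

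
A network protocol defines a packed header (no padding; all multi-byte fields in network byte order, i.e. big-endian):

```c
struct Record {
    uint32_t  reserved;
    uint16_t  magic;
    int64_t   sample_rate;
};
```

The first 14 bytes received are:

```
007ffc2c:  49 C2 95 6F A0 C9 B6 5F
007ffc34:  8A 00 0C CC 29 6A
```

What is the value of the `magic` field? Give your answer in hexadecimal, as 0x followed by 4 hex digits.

`magic` follows `reserved` (4 bytes), so it starts at byte offset 4 and occupies 2 bytes.
Bytes at offsets 4..5: A0 C9.
Big-endian stores the most-significant byte at the lowest address.
The bytes are already most-significant first: 0xA0C9.

0xA0C9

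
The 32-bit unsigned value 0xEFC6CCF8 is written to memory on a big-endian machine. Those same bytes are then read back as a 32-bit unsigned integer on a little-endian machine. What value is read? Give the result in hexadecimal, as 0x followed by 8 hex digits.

0xF8CCC6EF

Stored big-endian, the bytes at ascending addresses are EF C6 CC F8.
Read back as little-endian, the first byte is least significant, giving 0xF8CCC6EF.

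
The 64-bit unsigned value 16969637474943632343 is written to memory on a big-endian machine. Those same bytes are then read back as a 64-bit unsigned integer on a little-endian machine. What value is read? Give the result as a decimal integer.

15493276472382292203

16969637474943632343 in 64-bit hexadecimal is 0xEB80435FDD2C03D7.
Stored big-endian, the bytes at ascending addresses are EB 80 43 5F DD 2C 03 D7.
Read back as little-endian, the first byte is least significant, giving 0xD7032CDD5F4380EB.
0xD7032CDD5F4380EB = 15493276472382292203.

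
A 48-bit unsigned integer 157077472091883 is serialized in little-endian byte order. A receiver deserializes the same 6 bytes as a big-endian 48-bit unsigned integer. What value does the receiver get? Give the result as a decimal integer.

258518065273998

157077472091883 in 48-bit hexadecimal is 0x8EDC72ED1EEB.
Stored little-endian, the bytes at ascending addresses are EB 1E ED 72 DC 8E.
Read back as big-endian, the last byte is least significant, giving 0xEB1EED72DC8E.
0xEB1EED72DC8E = 258518065273998.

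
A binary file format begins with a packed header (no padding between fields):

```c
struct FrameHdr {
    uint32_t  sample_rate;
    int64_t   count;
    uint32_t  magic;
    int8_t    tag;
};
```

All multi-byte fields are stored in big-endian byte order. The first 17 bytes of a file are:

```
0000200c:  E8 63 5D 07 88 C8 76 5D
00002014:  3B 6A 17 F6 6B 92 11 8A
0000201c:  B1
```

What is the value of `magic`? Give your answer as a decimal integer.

`magic` follows `sample_rate` (4 B), `count` (8 B), so it starts at offset 4 + 8 = 12 and occupies 4 bytes.
Bytes at offsets 12..15: 6B 92 11 8A.
Big-endian: lowest address holds the most-significant byte.
The bytes are already most-significant first: 0x6B92118A.
0x6B92118A = 1804734858.

1804734858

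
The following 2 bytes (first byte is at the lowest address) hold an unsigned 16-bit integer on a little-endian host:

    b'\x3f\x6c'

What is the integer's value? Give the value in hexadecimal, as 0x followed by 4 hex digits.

Little-endian stores the least-significant byte at the lowest address.
Reassemble most-significant byte first: 6C 3F → 0x6C3F.

0x6C3F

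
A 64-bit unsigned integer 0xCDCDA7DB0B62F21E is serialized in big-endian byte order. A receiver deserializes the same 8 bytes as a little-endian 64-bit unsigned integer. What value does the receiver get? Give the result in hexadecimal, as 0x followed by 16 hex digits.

0x1EF2620BDBA7CDCD

Stored big-endian, the bytes at ascending addresses are CD CD A7 DB 0B 62 F2 1E.
Read back as little-endian, the first byte is least significant, giving 0x1EF2620BDBA7CDCD.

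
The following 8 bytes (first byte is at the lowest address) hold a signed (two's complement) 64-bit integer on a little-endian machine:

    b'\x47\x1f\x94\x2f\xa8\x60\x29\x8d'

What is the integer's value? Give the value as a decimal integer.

-8274976564847567033

Little-endian stores the least-significant byte at the lowest address.
Reassemble most-significant byte first: 8D 29 60 A8 2F 94 1F 47 → 0x8D2960A82F941F47.
Top bit is set, so as a signed 64-bit value this is 0x8D2960A82F941F47 − 2^64 = -8274976564847567033.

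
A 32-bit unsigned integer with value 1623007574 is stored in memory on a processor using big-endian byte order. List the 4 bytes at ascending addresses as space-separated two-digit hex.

60 BD 21 56

1623007574 in hexadecimal, padded to 32 bits, is 0x60BD2156.
Split into bytes (most-significant first): 60 BD 21 56.
Big-endian stores the most-significant byte at the lowest address.
So the memory order matches the most-significant-first order: 60 BD 21 56.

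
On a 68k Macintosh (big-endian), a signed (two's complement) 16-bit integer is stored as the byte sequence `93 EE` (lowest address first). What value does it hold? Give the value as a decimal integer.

Big-endian: lowest address holds the most-significant byte.
The bytes are already most-significant first: 0x93EE.
Top bit is set, so as a signed 16-bit value this is 0x93EE − 2^16 = -27666.

-27666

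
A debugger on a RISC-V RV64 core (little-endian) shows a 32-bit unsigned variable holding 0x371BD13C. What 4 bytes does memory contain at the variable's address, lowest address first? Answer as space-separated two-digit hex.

3C D1 1B 37

Split into bytes (most-significant first): 37 1B D1 3C.
Little-endian: lowest address holds the least-significant byte.
So at ascending addresses the bytes are 3C D1 1B 37.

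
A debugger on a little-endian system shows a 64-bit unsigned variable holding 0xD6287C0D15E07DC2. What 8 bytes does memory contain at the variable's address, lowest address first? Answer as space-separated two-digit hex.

Split into bytes (most-significant first): D6 28 7C 0D 15 E0 7D C2.
Little-endian stores the least-significant byte at the lowest address.
So at ascending addresses the bytes are C2 7D E0 15 0D 7C 28 D6.

C2 7D E0 15 0D 7C 28 D6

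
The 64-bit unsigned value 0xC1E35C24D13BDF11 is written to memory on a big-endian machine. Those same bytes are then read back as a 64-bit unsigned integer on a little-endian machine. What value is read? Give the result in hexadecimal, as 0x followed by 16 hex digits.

Stored big-endian, the bytes at ascending addresses are C1 E3 5C 24 D1 3B DF 11.
Read back as little-endian, the first byte is least significant, giving 0x11DF3BD1245CE3C1.

0x11DF3BD1245CE3C1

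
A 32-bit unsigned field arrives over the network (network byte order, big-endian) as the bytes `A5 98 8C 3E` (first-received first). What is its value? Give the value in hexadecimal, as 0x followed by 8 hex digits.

0xA5988C3E

In big-endian order the high byte comes first in memory.
The bytes are already most-significant first: 0xA5988C3E.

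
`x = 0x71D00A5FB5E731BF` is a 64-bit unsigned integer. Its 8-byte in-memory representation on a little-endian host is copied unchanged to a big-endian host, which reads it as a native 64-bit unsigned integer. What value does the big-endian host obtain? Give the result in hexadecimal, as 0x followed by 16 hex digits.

0xBF31E7B55F0AD071

Stored little-endian, the bytes at ascending addresses are BF 31 E7 B5 5F 0A D0 71.
Read back as big-endian, the last byte is least significant, giving 0xBF31E7B55F0AD071.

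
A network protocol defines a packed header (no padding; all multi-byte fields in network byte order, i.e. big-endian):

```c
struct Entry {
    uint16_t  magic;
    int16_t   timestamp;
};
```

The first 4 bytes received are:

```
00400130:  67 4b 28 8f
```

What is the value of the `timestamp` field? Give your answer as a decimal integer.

10383

`timestamp` follows `magic` (2 bytes), so it starts at byte offset 2 and occupies 2 bytes.
Bytes at offsets 2..3: 28 8F.
In big-endian order the high byte comes first in memory.
The bytes are already most-significant first: 0x288F.
0x288F = 10383.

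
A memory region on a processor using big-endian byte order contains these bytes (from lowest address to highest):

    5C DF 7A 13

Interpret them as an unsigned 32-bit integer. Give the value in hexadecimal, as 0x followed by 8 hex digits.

0x5CDF7A13

In big-endian order the high byte comes first in memory.
The bytes are already most-significant first: 0x5CDF7A13.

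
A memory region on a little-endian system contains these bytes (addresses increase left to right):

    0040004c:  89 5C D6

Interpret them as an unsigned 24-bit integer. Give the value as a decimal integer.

14048393

Little-endian stores the least-significant byte at the lowest address.
Reassemble most-significant byte first: D6 5C 89 → 0xD65C89.
0xD65C89 = 14048393.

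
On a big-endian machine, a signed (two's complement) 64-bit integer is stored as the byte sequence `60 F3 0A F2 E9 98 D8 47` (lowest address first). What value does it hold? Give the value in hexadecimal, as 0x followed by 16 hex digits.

0x60F30AF2E998D847

Big-endian: lowest address holds the most-significant byte.
The bytes are already most-significant first: 0x60F30AF2E998D847.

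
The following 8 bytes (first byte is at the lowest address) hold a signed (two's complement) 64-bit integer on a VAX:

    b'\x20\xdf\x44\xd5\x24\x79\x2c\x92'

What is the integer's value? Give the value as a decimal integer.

Little-endian: lowest address holds the least-significant byte.
Reassemble most-significant byte first: 92 2C 79 24 D5 44 DF 20 → 0x922C7924D544DF20.
Top bit is set, so as a signed 64-bit value this is 0x922C7924D544DF20 − 2^64 = -7913817246092959968.

-7913817246092959968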